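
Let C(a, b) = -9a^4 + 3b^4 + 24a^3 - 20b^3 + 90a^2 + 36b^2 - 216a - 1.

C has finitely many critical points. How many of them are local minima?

2

C separates as a function of a plus a function of b, so ∇C=0 decouples.
∂C/∂a = -36(a - 3)(a - 1)(a + 2) = 0 at a ∈ {-2, 1, 3}; ∂C/∂b = 12b(b - 3)(b - 2) = 0 at b ∈ {0, 2, 3}.
The Hessian is diagonal: diag(C_aa, C_bb). Second derivatives: C_aa(-2)=-540, C_aa(1)=216, C_aa(3)=-360; C_bb(0)=72, C_bb(2)=-24, C_bb(3)=36.
Local minima occur where both diagonal entries positive: (1, 0), (1, 3). Count: 2.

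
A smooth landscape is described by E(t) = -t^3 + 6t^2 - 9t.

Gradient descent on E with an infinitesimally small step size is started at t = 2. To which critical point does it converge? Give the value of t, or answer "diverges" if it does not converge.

E'(t) = -3(t - 3)(t - 1), so E'(2) = 3.
Gradient descent moves in the -E' direction, i.e. t is decreasing.
The nearest critical point in that direction is t = 1, where E'' = 6 > 0 (a local minimum). The iterate converges there.

1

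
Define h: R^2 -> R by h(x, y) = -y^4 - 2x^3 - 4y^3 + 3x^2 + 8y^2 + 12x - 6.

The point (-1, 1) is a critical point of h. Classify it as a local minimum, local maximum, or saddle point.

saddle point

The mixed partial ∂²h/∂x∂y is 0, so the Hessian at any point is diag(h_xx, h_yy) = diag(6(-2x + 1), 4(-3y^2 - 6y + 4)).
At (-1, 1): H = diag(18, -20).
The eigenvalues have opposite signs, so H is indefinite: a saddle point.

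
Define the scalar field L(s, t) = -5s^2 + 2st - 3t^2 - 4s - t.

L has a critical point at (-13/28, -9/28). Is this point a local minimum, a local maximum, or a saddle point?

The Hessian of L is constant: H = [[-10, 2], [2, -6]].
det(H) = (-10)·(-6) − 2² = 56.
det(H) > 0 and tr(H) = -16 < 0, so H is negative definite and the point is a local maximum.

local maximum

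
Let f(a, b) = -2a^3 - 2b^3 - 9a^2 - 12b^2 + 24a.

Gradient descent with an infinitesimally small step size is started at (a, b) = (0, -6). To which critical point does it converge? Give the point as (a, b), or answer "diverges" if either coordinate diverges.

f is separable, so gradient descent decouples: a follows -∂f/∂a, b follows -∂f/∂b.
∂f/∂a = -6(a - 1)(a + 4); at a=0 this is 24, so a decreases.
∂f/∂b = -6b(b + 4); at b=-6 this is -72, so b increases.
a converges to its nearest critical value -4 (a local min of the a-part); b converges to -4. The iterate converges to (-4, -4).

(-4, -4)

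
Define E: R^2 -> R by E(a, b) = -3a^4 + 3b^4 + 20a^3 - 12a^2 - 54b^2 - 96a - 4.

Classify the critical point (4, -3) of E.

The mixed partial ∂²E/∂a∂b is 0, so the Hessian at any point is diag(E_aa, E_bb) = diag(12(-3a^2 + 10a - 2), 36(b^2 - 3)).
At (4, -3): H = diag(-120, 216).
The eigenvalues have opposite signs, so H is indefinite: a saddle point.

saddle point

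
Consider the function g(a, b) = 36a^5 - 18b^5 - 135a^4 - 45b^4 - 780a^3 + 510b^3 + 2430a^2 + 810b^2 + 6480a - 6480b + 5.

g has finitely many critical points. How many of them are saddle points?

g separates as a function of a plus a function of b, so ∇g=0 decouples.
∂g/∂a = 180(a - 4)(a - 3)(a + 1)(a + 3) = 0 at a ∈ {-3, -1, 3, 4}; ∂g/∂b = -90(b - 3)(b - 2)(b + 3)(b + 4) = 0 at b ∈ {-4, -3, 2, 3}.
The Hessian is diagonal: diag(g_aa, g_bb). Second derivatives: g_aa(-3)=-15120, g_aa(-1)=7200, g_aa(3)=-4320, g_aa(4)=6300; g_bb(-4)=3780, g_bb(-3)=-2700, g_bb(2)=2700, g_bb(3)=-3780.
Saddle points occur where the two diagonal entries have opposite signs: (-3, -4), (-3, 2), (-1, -3), (-1, 3), (3, -4), (3, 2), (4, -3), (4, 3). Count: 8.

8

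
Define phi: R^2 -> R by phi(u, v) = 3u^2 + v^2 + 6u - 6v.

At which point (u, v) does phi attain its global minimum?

(-1, 3)

phi(u,v) separates as P(u) + Q(v), so its minimum is min P + min Q.
P'(u) = 6u + 6 vanishes at u ∈ {-1}; Q'(v) = 2v - 6 vanishes at v ∈ {3}.
Local minima of P (where P''>0): P(-1)=-3. Local minima of Q: Q(3)=-9.
So the global minimum of phi is P(-1) + Q(3) = -3 − 9 = -12, attained at (-1, 3).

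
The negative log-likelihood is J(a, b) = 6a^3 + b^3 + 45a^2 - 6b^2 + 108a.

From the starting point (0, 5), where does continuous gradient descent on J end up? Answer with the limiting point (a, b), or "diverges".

(-2, 4)

J is separable, so gradient descent decouples: a follows -∂J/∂a, b follows -∂J/∂b.
∂J/∂a = 18(a + 2)(a + 3); at a=0 this is 108, so a decreases.
∂J/∂b = 3b(b - 4); at b=5 this is 15, so b decreases.
a converges to its nearest critical value -2 (a local min of the a-part); b converges to 4. The iterate converges to (-2, 4).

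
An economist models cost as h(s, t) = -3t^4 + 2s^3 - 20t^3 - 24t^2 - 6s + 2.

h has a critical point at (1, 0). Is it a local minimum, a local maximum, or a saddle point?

saddle point

The mixed partial ∂²h/∂s∂t is 0, so the Hessian at any point is diag(h_ss, h_tt) = diag(12s, -12(3t^2 + 10t + 4)).
At (1, 0): H = diag(12, -48).
The eigenvalues have opposite signs, so H is indefinite: a saddle point.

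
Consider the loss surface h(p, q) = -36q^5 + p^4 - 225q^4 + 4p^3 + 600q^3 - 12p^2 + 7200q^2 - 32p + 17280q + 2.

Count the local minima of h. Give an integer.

h separates as a function of p plus a function of q, so ∇h=0 decouples.
∂h/∂p = 4(p - 2)(p + 1)(p + 4) = 0 at p ∈ {-4, -1, 2}; ∂h/∂q = -180(q - 4)(q + 2)(q + 3)(q + 4) = 0 at q ∈ {-4, -3, -2, 4}.
The Hessian is diagonal: diag(h_pp, h_qq). Second derivatives: h_pp(-4)=72, h_pp(-1)=-36, h_pp(2)=72; h_qq(-4)=2880, h_qq(-3)=-1260, h_qq(-2)=2160, h_qq(4)=-60480.
Local minima occur where both diagonal entries positive: (-4, -4), (-4, -2), (2, -4), (2, -2). Count: 4.

4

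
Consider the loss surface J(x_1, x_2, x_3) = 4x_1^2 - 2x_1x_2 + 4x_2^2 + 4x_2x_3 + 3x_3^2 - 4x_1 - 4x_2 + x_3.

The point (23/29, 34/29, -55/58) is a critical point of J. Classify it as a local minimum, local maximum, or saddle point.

The Hessian is constant: H = [[8, -2, 0], [-2, 8, 4], [0, 4, 6]].
Leading principal minors: Δ₁ = 8, Δ₂ = 60, Δ₃ = 232.
All leading minors are positive, so H is positive definite: a local minimum.

local minimum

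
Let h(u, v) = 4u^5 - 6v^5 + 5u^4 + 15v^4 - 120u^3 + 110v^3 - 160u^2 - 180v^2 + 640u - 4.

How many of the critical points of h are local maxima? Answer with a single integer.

h separates as a function of u plus a function of v, so ∇h=0 decouples.
∂h/∂u = 20(u - 4)(u - 1)(u + 2)(u + 4) = 0 at u ∈ {-4, -2, 1, 4}; ∂h/∂v = -30v(v - 4)(v - 1)(v + 3) = 0 at v ∈ {-3, 0, 1, 4}.
The Hessian is diagonal: diag(h_uu, h_vv). Second derivatives: h_uu(-4)=-1600, h_uu(-2)=720, h_uu(1)=-900, h_uu(4)=2880; h_vv(-3)=2520, h_vv(0)=-360, h_vv(1)=360, h_vv(4)=-2520.
Local maxima occur where both diagonal entries negative: (-4, 0), (-4, 4), (1, 0), (1, 4). Count: 4.

4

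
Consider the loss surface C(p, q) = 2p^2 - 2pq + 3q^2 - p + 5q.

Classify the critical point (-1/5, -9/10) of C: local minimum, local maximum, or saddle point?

local minimum

The Hessian of C is constant: H = [[4, -2], [-2, 6]].
det(H) = 4·6 − (-2)² = 20.
det(H) > 0 and tr(H) = 10 > 0, so H is positive definite and the point is a local minimum.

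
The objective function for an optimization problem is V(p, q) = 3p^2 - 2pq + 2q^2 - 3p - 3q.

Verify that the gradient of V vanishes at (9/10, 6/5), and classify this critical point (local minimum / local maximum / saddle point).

∇V = (6p - 2q - 3, -2p + 4q - 3); substituting (9/10, 6/5) gives ∇V = (0, 0), so (9/10, 6/5) is indeed a critical point.
The Hessian of V is constant: H = [[6, -2], [-2, 4]].
det(H) = 6·4 − (-2)² = 20.
det(H) > 0 and tr(H) = 10 > 0, so H is positive definite and the point is a local minimum.

local minimum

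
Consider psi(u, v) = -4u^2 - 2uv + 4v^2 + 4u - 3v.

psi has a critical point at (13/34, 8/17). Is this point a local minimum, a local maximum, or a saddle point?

The Hessian of psi is constant: H = [[-8, -2], [-2, 8]].
det(H) = (-8)·8 − (-2)² = -68.
Since det(H) < 0, H is indefinite and the critical point is a saddle point.

saddle point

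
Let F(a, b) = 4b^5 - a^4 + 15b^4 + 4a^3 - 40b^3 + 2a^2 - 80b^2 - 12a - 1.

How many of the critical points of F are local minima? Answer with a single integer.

2

F separates as a function of a plus a function of b, so ∇F=0 decouples.
∂F/∂a = -4(a - 3)(a - 1)(a + 1) = 0 at a ∈ {-1, 1, 3}; ∂F/∂b = 20b(b - 2)(b + 1)(b + 4) = 0 at b ∈ {-4, -1, 0, 2}.
The Hessian is diagonal: diag(F_aa, F_bb). Second derivatives: F_aa(-1)=-32, F_aa(1)=16, F_aa(3)=-32; F_bb(-4)=-1440, F_bb(-1)=180, F_bb(0)=-160, F_bb(2)=720.
Local minima occur where both diagonal entries positive: (1, -1), (1, 2). Count: 2.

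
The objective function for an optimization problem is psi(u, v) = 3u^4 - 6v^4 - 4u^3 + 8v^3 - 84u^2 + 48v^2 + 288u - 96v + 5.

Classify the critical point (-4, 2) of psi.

saddle point

The mixed partial ∂²psi/∂u∂v is 0, so the Hessian at any point is diag(psi_uu, psi_vv) = diag(12(3u^2 - 2u - 14), 24(-3v^2 + 2v + 4)).
At (-4, 2): H = diag(504, -96).
The eigenvalues have opposite signs, so H is indefinite: a saddle point.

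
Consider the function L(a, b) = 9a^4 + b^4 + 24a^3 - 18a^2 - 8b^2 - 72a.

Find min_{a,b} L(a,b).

L(a,b) separates as P(a) + Q(b), so its minimum is min P + min Q.
P'(a) = 36(a - 1)(a + 1)(a + 2) vanishes at a ∈ {-2, -1, 1}; Q'(b) = 4b(b - 2)(b + 2) vanishes at b ∈ {-2, 0, 2}.
Local minima of P (where P''>0): P(-2)=24, P(1)=-57. Local minima of Q: Q(-2)=-16, Q(2)=-16.
So the global minimum of L is P(1) + Q(-2) = -57 − 16 = -73, attained at (1, -2).

-73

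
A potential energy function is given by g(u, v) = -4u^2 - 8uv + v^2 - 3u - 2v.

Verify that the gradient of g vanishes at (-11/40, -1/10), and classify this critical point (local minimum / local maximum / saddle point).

saddle point

∇g = (-8u - 8v - 3, -8u + 2v - 2); substituting (-11/40, -1/10) gives ∇g = (0, 0), so (-11/40, -1/10) is indeed a critical point.
The Hessian of g is constant: H = [[-8, -8], [-8, 2]].
det(H) = (-8)·2 − (-8)² = -80.
Since det(H) < 0, H is indefinite and the critical point is a saddle point.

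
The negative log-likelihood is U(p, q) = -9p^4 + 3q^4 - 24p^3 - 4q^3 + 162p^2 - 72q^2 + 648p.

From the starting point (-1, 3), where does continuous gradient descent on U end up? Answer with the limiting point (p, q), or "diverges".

(-2, 4)

U is separable, so gradient descent decouples: p follows -∂U/∂p, q follows -∂U/∂q.
∂U/∂p = -36(p - 3)(p + 2)(p + 3); at p=-1 this is 288, so p decreases.
∂U/∂q = 12q(q - 4)(q + 3); at q=3 this is -216, so q increases.
p converges to its nearest critical value -2 (a local min of the p-part); q converges to 4. The iterate converges to (-2, 4).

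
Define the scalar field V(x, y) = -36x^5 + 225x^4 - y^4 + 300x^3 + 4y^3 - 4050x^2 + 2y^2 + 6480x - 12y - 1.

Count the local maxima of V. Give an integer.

4

V separates as a function of x plus a function of y, so ∇V=0 decouples.
∂V/∂x = -180(x - 4)(x - 3)(x - 1)(x + 3) = 0 at x ∈ {-3, 1, 3, 4}; ∂V/∂y = -4(y - 3)(y - 1)(y + 1) = 0 at y ∈ {-1, 1, 3}.
The Hessian is diagonal: diag(V_xx, V_yy). Second derivatives: V_xx(-3)=30240, V_xx(1)=-4320, V_xx(3)=2160, V_xx(4)=-3780; V_yy(-1)=-32, V_yy(1)=16, V_yy(3)=-32.
Local maxima occur where both diagonal entries negative: (1, -1), (1, 3), (4, -1), (4, 3). Count: 4.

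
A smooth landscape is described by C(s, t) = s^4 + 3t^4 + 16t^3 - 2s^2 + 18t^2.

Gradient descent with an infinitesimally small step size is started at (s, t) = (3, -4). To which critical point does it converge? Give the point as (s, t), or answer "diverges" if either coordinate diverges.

C is separable, so gradient descent decouples: s follows -∂C/∂s, t follows -∂C/∂t.
∂C/∂s = 4s(s - 1)(s + 1); at s=3 this is 96, so s decreases.
∂C/∂t = 12t(t + 1)(t + 3); at t=-4 this is -144, so t increases.
s converges to its nearest critical value 1 (a local min of the s-part); t converges to -3. The iterate converges to (1, -3).

(1, -3)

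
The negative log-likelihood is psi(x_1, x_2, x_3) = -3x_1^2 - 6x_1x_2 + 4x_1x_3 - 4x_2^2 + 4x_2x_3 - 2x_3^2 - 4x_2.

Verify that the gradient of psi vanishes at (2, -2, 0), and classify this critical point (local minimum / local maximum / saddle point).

local maximum

∇psi = (-6x_1 - 6x_2 + 4x_3, -6x_1 - 8x_2 + 4x_3 - 4, 4x_1 + 4x_2 - 4x_3); substituting (2, -2, 0) gives ∇psi = (0, 0, 0), so (2, -2, 0) is indeed a critical point.
The Hessian is constant: H = [[-6, -6, 4], [-6, -8, 4], [4, 4, -4]].
Leading principal minors: Δ₁ = -6, Δ₂ = 12, Δ₃ = -16.
The minors alternate sign starting negative (−, +, −), so H is negative definite: a local maximum.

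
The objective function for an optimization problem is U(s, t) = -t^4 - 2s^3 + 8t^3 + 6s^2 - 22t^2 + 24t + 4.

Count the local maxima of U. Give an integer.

U separates as a function of s plus a function of t, so ∇U=0 decouples.
∂U/∂s = -6s(s - 2) = 0 at s ∈ {0, 2}; ∂U/∂t = -4(t - 3)(t - 2)(t - 1) = 0 at t ∈ {1, 2, 3}.
The Hessian is diagonal: diag(U_ss, U_tt). Second derivatives: U_ss(0)=12, U_ss(2)=-12; U_tt(1)=-8, U_tt(2)=4, U_tt(3)=-8.
Local maxima occur where both diagonal entries negative: (2, 1), (2, 3). Count: 2.

2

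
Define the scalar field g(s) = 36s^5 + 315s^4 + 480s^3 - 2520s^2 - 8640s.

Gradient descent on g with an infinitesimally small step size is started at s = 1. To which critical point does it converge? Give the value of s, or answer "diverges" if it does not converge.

g'(s) = 180(s - 2)(s + 2)(s + 3)(s + 4), so g'(1) = -10800.
Gradient descent moves in the -g' direction, i.e. s is increasing.
The nearest critical point in that direction is s = 2, where g'' = 21600 > 0 (a local minimum). The iterate converges there.

2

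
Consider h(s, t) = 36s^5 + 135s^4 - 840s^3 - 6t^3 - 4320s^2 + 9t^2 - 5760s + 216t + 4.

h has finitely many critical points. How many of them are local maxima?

h separates as a function of s plus a function of t, so ∇h=0 decouples.
∂h/∂s = 180(s - 4)(s + 1)(s + 2)(s + 4) = 0 at s ∈ {-4, -2, -1, 4}; ∂h/∂t = -18(t - 4)(t + 3) = 0 at t ∈ {-3, 4}.
The Hessian is diagonal: diag(h_ss, h_tt). Second derivatives: h_ss(-4)=-8640, h_ss(-2)=2160, h_ss(-1)=-2700, h_ss(4)=43200; h_tt(-3)=126, h_tt(4)=-126.
Local maxima occur where both diagonal entries negative: (-4, 4), (-1, 4). Count: 2.

2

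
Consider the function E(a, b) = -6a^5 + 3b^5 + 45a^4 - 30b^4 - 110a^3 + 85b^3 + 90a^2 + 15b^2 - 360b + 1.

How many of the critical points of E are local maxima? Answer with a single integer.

4

E separates as a function of a plus a function of b, so ∇E=0 decouples.
∂E/∂a = -30a(a - 3)(a - 2)(a - 1) = 0 at a ∈ {0, 1, 2, 3}; ∂E/∂b = 15(b - 4)(b - 3)(b - 2)(b + 1) = 0 at b ∈ {-1, 2, 3, 4}.
The Hessian is diagonal: diag(E_aa, E_bb). Second derivatives: E_aa(0)=180, E_aa(1)=-60, E_aa(2)=60, E_aa(3)=-180; E_bb(-1)=-900, E_bb(2)=90, E_bb(3)=-60, E_bb(4)=150.
Local maxima occur where both diagonal entries negative: (1, -1), (1, 3), (3, -1), (3, 3). Count: 4.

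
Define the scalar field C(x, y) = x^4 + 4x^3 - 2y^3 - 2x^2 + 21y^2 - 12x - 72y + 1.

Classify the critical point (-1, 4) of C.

The mixed partial ∂²C/∂x∂y is 0, so the Hessian at any point is diag(C_xx, C_yy) = diag(4(3x^2 + 6x - 1), 6(-2y + 7)).
At (-1, 4): H = diag(-16, -6).
Both eigenvalues are negative, so H is negative definite: a local maximum.

local maximum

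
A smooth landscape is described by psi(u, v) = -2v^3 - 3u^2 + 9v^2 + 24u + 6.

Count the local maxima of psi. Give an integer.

1

psi separates as a function of u plus a function of v, so ∇psi=0 decouples.
∂psi/∂u = -6(u - 4) = 0 at u ∈ {4}; ∂psi/∂v = -6v(v - 3) = 0 at v ∈ {0, 3}.
The Hessian is diagonal: diag(psi_uu, psi_vv). Second derivatives: psi_uu(4)=-6; psi_vv(0)=18, psi_vv(3)=-18.
Local maxima occur where both diagonal entries negative: (4, 3). Count: 1.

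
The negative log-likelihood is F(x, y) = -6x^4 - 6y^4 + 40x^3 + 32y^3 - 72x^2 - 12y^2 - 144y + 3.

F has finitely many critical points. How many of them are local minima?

1

F separates as a function of x plus a function of y, so ∇F=0 decouples.
∂F/∂x = -24x(x - 3)(x - 2) = 0 at x ∈ {0, 2, 3}; ∂F/∂y = -24(y - 3)(y - 2)(y + 1) = 0 at y ∈ {-1, 2, 3}.
The Hessian is diagonal: diag(F_xx, F_yy). Second derivatives: F_xx(0)=-144, F_xx(2)=48, F_xx(3)=-72; F_yy(-1)=-288, F_yy(2)=72, F_yy(3)=-96.
Local minima occur where both diagonal entries positive: (2, 2). Count: 1.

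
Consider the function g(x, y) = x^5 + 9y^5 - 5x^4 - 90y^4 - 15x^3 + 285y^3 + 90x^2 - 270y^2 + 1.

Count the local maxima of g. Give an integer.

g separates as a function of x plus a function of y, so ∇g=0 decouples.
∂g/∂x = 5x(x - 4)(x - 3)(x + 3) = 0 at x ∈ {-3, 0, 3, 4}; ∂g/∂y = 45y(y - 4)(y - 3)(y - 1) = 0 at y ∈ {0, 1, 3, 4}.
The Hessian is diagonal: diag(g_xx, g_yy). Second derivatives: g_xx(-3)=-630, g_xx(0)=180, g_xx(3)=-90, g_xx(4)=140; g_yy(0)=-540, g_yy(1)=270, g_yy(3)=-270, g_yy(4)=540.
Local maxima occur where both diagonal entries negative: (-3, 0), (-3, 3), (3, 0), (3, 3). Count: 4.

4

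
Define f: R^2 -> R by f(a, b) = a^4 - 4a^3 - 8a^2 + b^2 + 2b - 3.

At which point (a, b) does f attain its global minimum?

(4, -1)

f(a,b) separates as P(a) + Q(b) − 3, so its minimum is min P + min Q − 3.
P'(a) = 4a(a - 4)(a + 1) vanishes at a ∈ {-1, 0, 4}; Q'(b) = 2b + 2 vanishes at b ∈ {-1}.
Local minima of P (where P''>0): P(-1)=-3, P(4)=-128. Local minima of Q: Q(-1)=-1.
So the global minimum of f is P(4) + Q(-1) − 3 = -128 − 1 − 3 = -132, attained at (4, -1).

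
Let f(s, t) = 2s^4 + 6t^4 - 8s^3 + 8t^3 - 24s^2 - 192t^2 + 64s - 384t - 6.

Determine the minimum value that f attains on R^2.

-2694

f(s,t) separates as P(s) + Q(t) − 6, so its minimum is min P + min Q − 6.
P'(s) = 8(s - 4)(s - 1)(s + 2) vanishes at s ∈ {-2, 1, 4}; Q'(t) = 24(t - 4)(t + 1)(t + 4) vanishes at t ∈ {-4, -1, 4}.
Local minima of P (where P''>0): P(-2)=-128, P(4)=-128. Local minima of Q: Q(-4)=-512, Q(4)=-2560.
So the global minimum of f is P(-2) + Q(4) − 6 = -128 − 2560 − 6 = -2694, attained at (-2, 4).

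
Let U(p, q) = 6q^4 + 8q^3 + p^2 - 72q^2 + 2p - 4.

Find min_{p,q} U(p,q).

U(p,q) separates as A(p) + B(q) − 4, so its minimum is min A + min B − 4.
A'(p) = 2p + 2 vanishes at p ∈ {-1}; B'(q) = 24q(q - 2)(q + 3) vanishes at q ∈ {-3, 0, 2}.
Local minima of A (where A''>0): A(-1)=-1. Local minima of B: B(-3)=-378, B(2)=-128.
So the global minimum of U is A(-1) + B(-3) − 4 = -1 − 378 − 4 = -383, attained at (-1, -3).

-383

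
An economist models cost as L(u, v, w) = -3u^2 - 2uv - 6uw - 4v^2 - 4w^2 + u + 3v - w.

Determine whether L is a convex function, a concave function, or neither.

concave

L is quadratic, so its Hessian is the constant matrix H = [[-6, -2, -6], [-2, -8, 0], [-6, 0, -8]].
Leading principal minors: -6, 44, -64.
Signs alternate −, +, − ⇒ H ≺ 0 ⇒ concave.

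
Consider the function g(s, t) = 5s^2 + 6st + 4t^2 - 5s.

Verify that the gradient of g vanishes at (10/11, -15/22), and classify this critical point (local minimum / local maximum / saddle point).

∇g = (10s + 6t - 5, 6s + 8t); substituting (10/11, -15/22) gives ∇g = (0, 0), so (10/11, -15/22) is indeed a critical point.
The Hessian of g is constant: H = [[10, 6], [6, 8]].
det(H) = 10·8 − 6² = 44.
det(H) > 0 and tr(H) = 18 > 0, so H is positive definite and the point is a local minimum.

local minimum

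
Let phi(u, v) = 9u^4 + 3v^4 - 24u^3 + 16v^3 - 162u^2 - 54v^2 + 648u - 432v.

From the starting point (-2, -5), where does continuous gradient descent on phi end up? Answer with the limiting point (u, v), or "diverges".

(-3, -4)

phi is separable, so gradient descent decouples: u follows -∂phi/∂u, v follows -∂phi/∂v.
∂phi/∂u = 36(u - 3)(u - 2)(u + 3); at u=-2 this is 720, so u decreases.
∂phi/∂v = 12(v - 3)(v + 3)(v + 4); at v=-5 this is -192, so v increases.
u converges to its nearest critical value -3 (a local min of the u-part); v converges to -4. The iterate converges to (-3, -4).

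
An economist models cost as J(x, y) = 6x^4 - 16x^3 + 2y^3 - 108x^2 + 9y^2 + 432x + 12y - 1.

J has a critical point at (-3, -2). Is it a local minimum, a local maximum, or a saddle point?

saddle point

The mixed partial ∂²J/∂x∂y is 0, so the Hessian at any point is diag(J_xx, J_yy) = diag(24(3x^2 - 4x - 9), 6(2y + 3)).
At (-3, -2): H = diag(720, -6).
The eigenvalues have opposite signs, so H is indefinite: a saddle point.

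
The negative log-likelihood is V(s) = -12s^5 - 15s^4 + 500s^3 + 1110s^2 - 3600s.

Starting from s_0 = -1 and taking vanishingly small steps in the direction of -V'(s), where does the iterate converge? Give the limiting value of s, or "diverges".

V'(s) = -60(s - 5)(s - 1)(s + 3)(s + 4), so V'(-1) = -4320.
Gradient descent moves in the -V' direction, i.e. s is increasing.
The nearest critical point in that direction is s = 1, where V'' = 4800 > 0 (a local minimum). The iterate converges there.

1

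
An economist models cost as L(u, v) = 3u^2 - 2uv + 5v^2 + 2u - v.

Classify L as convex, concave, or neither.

convex

L is quadratic, so its Hessian is the constant matrix H = [[6, -2], [-2, 10]].
det(H) = 56, tr(H) = 16.
det(H) > 0 and tr(H) > 0, so H is positive definite everywhere: convex.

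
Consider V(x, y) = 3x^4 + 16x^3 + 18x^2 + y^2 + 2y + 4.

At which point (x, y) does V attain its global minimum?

V(x,y) separates as P(x) + Q(y) + 4, so its minimum is min P + min Q + 4.
P'(x) = 12x(x + 1)(x + 3) vanishes at x ∈ {-3, -1, 0}; Q'(y) = 2y + 2 vanishes at y ∈ {-1}.
Local minima of P (where P''>0): P(-3)=-27, P(0)=0. Local minima of Q: Q(-1)=-1.
So the global minimum of V is P(-3) + Q(-1) + 4 = -27 − 1 + 4 = -24, attained at (-3, -1).

(-3, -1)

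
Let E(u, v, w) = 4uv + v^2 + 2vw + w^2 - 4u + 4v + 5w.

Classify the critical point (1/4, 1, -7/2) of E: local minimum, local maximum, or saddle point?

saddle point

The Hessian is constant: H = [[0, 4, 0], [4, 2, 2], [0, 2, 2]].
Leading principal minors: Δ₁ = 0, Δ₂ = -16, Δ₃ = -32.
The minors fit neither the all-positive nor the alternating-sign pattern, so H is indefinite: a saddle point.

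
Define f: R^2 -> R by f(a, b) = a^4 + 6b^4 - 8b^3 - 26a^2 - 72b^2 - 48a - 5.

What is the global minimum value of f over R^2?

-735

f(a,b) separates as P(a) + Q(b) − 5, so its minimum is min P + min Q − 5.
P'(a) = 4(a - 4)(a + 1)(a + 3) vanishes at a ∈ {-3, -1, 4}; Q'(b) = 24b(b - 3)(b + 2) vanishes at b ∈ {-2, 0, 3}.
Local minima of P (where P''>0): P(-3)=-9, P(4)=-352. Local minima of Q: Q(-2)=-128, Q(3)=-378.
So the global minimum of f is P(4) + Q(3) − 5 = -352 − 378 − 5 = -735, attained at (4, 3).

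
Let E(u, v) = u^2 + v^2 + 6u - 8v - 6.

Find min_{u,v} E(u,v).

-31

E(u,v) separates as P(u) + Q(v) − 6, so its minimum is min P + min Q − 6.
P'(u) = 2u + 6 vanishes at u ∈ {-3}; Q'(v) = 2v - 8 vanishes at v ∈ {4}.
Local minima of P (where P''>0): P(-3)=-9. Local minima of Q: Q(4)=-16.
So the global minimum of E is P(-3) + Q(4) − 6 = -9 − 16 − 6 = -31, attained at (-3, 4).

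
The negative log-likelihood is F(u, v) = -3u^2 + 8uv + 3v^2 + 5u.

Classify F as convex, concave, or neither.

neither

F is quadratic, so its Hessian is the constant matrix H = [[-6, 8], [8, 6]].
det(H) = -100, tr(H) = 0.
det(H) < 0, so H is indefinite: neither convex nor concave.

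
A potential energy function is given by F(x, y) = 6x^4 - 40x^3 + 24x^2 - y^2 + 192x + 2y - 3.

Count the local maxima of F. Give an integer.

F separates as a function of x plus a function of y, so ∇F=0 decouples.
∂F/∂x = 24(x - 4)(x - 2)(x + 1) = 0 at x ∈ {-1, 2, 4}; ∂F/∂y = -2(y - 1) = 0 at y ∈ {1}.
The Hessian is diagonal: diag(F_xx, F_yy). Second derivatives: F_xx(-1)=360, F_xx(2)=-144, F_xx(4)=240; F_yy(1)=-2.
Local maxima occur where both diagonal entries negative: (2, 1). Count: 1.

1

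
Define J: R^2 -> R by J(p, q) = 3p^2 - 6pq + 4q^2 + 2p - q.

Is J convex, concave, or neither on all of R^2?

convex

J is quadratic, so its Hessian is the constant matrix H = [[6, -6], [-6, 8]].
det(H) = 12, tr(H) = 14.
det(H) > 0 and tr(H) > 0, so H is positive definite everywhere: convex.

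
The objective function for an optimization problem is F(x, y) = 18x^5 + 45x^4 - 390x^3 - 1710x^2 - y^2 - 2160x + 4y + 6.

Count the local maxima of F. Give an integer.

F separates as a function of x plus a function of y, so ∇F=0 decouples.
∂F/∂x = 90(x - 4)(x + 1)(x + 2)(x + 3) = 0 at x ∈ {-3, -2, -1, 4}; ∂F/∂y = -2(y - 2) = 0 at y ∈ {2}.
The Hessian is diagonal: diag(F_xx, F_yy). Second derivatives: F_xx(-3)=-1260, F_xx(-2)=540, F_xx(-1)=-900, F_xx(4)=18900; F_yy(2)=-2.
Local maxima occur where both diagonal entries negative: (-3, 2), (-1, 2). Count: 2.

2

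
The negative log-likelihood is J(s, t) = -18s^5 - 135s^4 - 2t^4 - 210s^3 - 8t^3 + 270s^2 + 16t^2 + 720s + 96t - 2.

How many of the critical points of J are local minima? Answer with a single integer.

J separates as a function of s plus a function of t, so ∇J=0 decouples.
∂J/∂s = -90(s - 1)(s + 1)(s + 2)(s + 4) = 0 at s ∈ {-4, -2, -1, 1}; ∂J/∂t = -8(t - 2)(t + 2)(t + 3) = 0 at t ∈ {-3, -2, 2}.
The Hessian is diagonal: diag(J_ss, J_tt). Second derivatives: J_ss(-4)=2700, J_ss(-2)=-540, J_ss(-1)=540, J_ss(1)=-2700; J_tt(-3)=-40, J_tt(-2)=32, J_tt(2)=-160.
Local minima occur where both diagonal entries positive: (-4, -2), (-1, -2). Count: 2.

2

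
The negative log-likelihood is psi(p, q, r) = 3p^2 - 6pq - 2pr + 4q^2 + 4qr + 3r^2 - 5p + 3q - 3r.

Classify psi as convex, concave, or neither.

psi is quadratic, so its Hessian is the constant matrix H = [[6, -6, -2], [-6, 8, 4], [-2, 4, 6]].
Leading principal minors: 6, 12, 40.
All positive ⇒ H ≻ 0 ⇒ convex.

convex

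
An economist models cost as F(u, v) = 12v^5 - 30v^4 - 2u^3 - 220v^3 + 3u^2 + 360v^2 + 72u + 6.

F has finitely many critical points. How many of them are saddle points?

4

F separates as a function of u plus a function of v, so ∇F=0 decouples.
∂F/∂u = -6(u - 4)(u + 3) = 0 at u ∈ {-3, 4}; ∂F/∂v = 60v(v - 4)(v - 1)(v + 3) = 0 at v ∈ {-3, 0, 1, 4}.
The Hessian is diagonal: diag(F_uu, F_vv). Second derivatives: F_uu(-3)=42, F_uu(4)=-42; F_vv(-3)=-5040, F_vv(0)=720, F_vv(1)=-720, F_vv(4)=5040.
Saddle points occur where the two diagonal entries have opposite signs: (-3, -3), (-3, 1), (4, 0), (4, 4). Count: 4.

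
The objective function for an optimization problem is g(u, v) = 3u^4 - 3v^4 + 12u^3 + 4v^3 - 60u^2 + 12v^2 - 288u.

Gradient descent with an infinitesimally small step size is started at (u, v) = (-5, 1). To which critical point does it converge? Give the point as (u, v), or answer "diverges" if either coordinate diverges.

(-4, 0)

g is separable, so gradient descent decouples: u follows -∂g/∂u, v follows -∂g/∂v.
∂g/∂u = 12(u - 3)(u + 2)(u + 4); at u=-5 this is -288, so u increases.
∂g/∂v = -12v(v - 2)(v + 1); at v=1 this is 24, so v decreases.
u converges to its nearest critical value -4 (a local min of the u-part); v converges to 0. The iterate converges to (-4, 0).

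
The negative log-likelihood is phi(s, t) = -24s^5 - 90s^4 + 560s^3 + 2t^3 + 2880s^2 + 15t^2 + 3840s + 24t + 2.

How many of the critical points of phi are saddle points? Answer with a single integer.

4

phi separates as a function of s plus a function of t, so ∇phi=0 decouples.
∂phi/∂s = -120(s - 4)(s + 1)(s + 2)(s + 4) = 0 at s ∈ {-4, -2, -1, 4}; ∂phi/∂t = 6(t + 1)(t + 4) = 0 at t ∈ {-4, -1}.
The Hessian is diagonal: diag(phi_ss, phi_tt). Second derivatives: phi_ss(-4)=5760, phi_ss(-2)=-1440, phi_ss(-1)=1800, phi_ss(4)=-28800; phi_tt(-4)=-18, phi_tt(-1)=18.
Saddle points occur where the two diagonal entries have opposite signs: (-4, -4), (-2, -1), (-1, -4), (4, -1). Count: 4.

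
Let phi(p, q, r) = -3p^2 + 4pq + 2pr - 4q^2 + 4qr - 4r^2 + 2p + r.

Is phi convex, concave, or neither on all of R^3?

concave

phi is quadratic, so its Hessian is the constant matrix H = [[-6, 4, 2], [4, -8, 4], [2, 4, -8]].
Leading principal minors: -6, 32, -64.
Signs alternate −, +, − ⇒ H ≺ 0 ⇒ concave.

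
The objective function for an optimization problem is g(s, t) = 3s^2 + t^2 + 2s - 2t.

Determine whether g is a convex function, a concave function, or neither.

g is quadratic, so its Hessian is the constant matrix H = [[6, 0], [0, 2]].
det(H) = 12, tr(H) = 8.
det(H) > 0 and tr(H) > 0, so H is positive definite everywhere: convex.

convex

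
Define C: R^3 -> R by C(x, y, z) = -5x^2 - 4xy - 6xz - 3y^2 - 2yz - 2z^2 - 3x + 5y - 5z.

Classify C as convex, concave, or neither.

concave

C is quadratic, so its Hessian is the constant matrix H = [[-10, -4, -6], [-4, -6, -2], [-6, -2, -4]].
Leading principal minors: -10, 44, -16.
Signs alternate −, +, − ⇒ H ≺ 0 ⇒ concave.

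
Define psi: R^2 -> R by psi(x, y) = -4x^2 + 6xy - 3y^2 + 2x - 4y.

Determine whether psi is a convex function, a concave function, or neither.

psi is quadratic, so its Hessian is the constant matrix H = [[-8, 6], [6, -6]].
det(H) = 12, tr(H) = -14.
det(H) > 0 and tr(H) < 0, so H is negative definite everywhere: concave.

concave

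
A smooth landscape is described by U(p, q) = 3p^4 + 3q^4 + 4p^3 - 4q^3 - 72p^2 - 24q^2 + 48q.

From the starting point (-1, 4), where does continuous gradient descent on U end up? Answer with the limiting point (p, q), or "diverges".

(-4, 2)

U is separable, so gradient descent decouples: p follows -∂U/∂p, q follows -∂U/∂q.
∂U/∂p = 12p(p - 3)(p + 4); at p=-1 this is 144, so p decreases.
∂U/∂q = 12(q - 2)(q - 1)(q + 2); at q=4 this is 432, so q decreases.
p converges to its nearest critical value -4 (a local min of the p-part); q converges to 2. The iterate converges to (-4, 2).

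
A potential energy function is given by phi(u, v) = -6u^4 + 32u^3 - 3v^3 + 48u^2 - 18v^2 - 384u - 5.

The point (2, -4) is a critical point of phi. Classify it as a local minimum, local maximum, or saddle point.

local minimum

The mixed partial ∂²phi/∂u∂v is 0, so the Hessian at any point is diag(phi_uu, phi_vv) = diag(24(-3u^2 + 8u + 4), -18(v + 2)).
At (2, -4): H = diag(192, 36).
Both eigenvalues are positive, so H is positive definite: a local minimum.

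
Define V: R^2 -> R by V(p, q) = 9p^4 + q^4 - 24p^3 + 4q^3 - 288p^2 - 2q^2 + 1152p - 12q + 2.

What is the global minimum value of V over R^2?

-5383

V(p,q) separates as A(p) + B(q) + 2, so its minimum is min A + min B + 2.
A'(p) = 36(p - 4)(p - 2)(p + 4) vanishes at p ∈ {-4, 2, 4}; B'(q) = 4(q - 1)(q + 1)(q + 3) vanishes at q ∈ {-3, -1, 1}.
Local minima of A (where A''>0): A(-4)=-5376, A(4)=768. Local minima of B: B(-3)=-9, B(1)=-9.
So the global minimum of V is A(-4) + B(-3) + 2 = -5376 − 9 + 2 = -5383, attained at (-4, -3).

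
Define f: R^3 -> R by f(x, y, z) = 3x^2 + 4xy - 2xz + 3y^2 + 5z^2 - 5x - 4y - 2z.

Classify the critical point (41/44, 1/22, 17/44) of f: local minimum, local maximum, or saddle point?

The Hessian is constant: H = [[6, 4, -2], [4, 6, 0], [-2, 0, 10]].
Leading principal minors: Δ₁ = 6, Δ₂ = 20, Δ₃ = 176.
All leading minors are positive, so H is positive definite: a local minimum.

local minimum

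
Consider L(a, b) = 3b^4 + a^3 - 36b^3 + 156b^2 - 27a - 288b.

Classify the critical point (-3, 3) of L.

The mixed partial ∂²L/∂a∂b is 0, so the Hessian at any point is diag(L_aa, L_bb) = diag(6a, 12(3b^2 - 18b + 26)).
At (-3, 3): H = diag(-18, -12).
Both eigenvalues are negative, so H is negative definite: a local maximum.

local maximum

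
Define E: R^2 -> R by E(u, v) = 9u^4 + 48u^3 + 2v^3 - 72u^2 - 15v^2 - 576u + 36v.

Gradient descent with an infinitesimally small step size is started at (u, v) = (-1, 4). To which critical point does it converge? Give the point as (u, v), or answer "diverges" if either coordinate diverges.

(2, 3)

E is separable, so gradient descent decouples: u follows -∂E/∂u, v follows -∂E/∂v.
∂E/∂u = 36(u - 2)(u + 2)(u + 4); at u=-1 this is -324, so u increases.
∂E/∂v = 6(v - 3)(v - 2); at v=4 this is 12, so v decreases.
u converges to its nearest critical value 2 (a local min of the u-part); v converges to 3. The iterate converges to (2, 3).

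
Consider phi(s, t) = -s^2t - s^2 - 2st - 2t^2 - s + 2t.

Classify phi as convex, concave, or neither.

neither

The term -s^2t is cubic, so the Hessian is not constant.
∂²phi/∂s² = -2t - 2, which takes both signs as t varies (negative for sufficiently large t). A diagonal entry of the Hessian changing sign means the Hessian is neither positive- nor negative-semidefinite on all of R^2.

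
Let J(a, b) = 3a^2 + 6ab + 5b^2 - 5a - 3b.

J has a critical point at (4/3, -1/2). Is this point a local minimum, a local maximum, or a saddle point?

The Hessian of J is constant: H = [[6, 6], [6, 10]].
det(H) = 6·10 − 6² = 24.
det(H) > 0 and tr(H) = 16 > 0, so H is positive definite and the point is a local minimum.

local minimum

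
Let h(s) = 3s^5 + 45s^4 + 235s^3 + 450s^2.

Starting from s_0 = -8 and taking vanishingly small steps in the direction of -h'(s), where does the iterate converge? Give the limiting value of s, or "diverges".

h'(s) = 15s(s + 3)(s + 4)(s + 5), so h'(-8) = 7200.
Gradient descent moves in the -h' direction, i.e. s is decreasing.
There is no critical point below s=-8, and h' keeps the same sign, so the iterate runs off to −∞.

diverges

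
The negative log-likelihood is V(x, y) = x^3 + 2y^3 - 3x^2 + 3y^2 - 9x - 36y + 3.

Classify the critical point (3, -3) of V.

saddle point

The mixed partial ∂²V/∂x∂y is 0, so the Hessian at any point is diag(V_xx, V_yy) = diag(6(x - 1), 6(2y + 1)).
At (3, -3): H = diag(12, -30).
The eigenvalues have opposite signs, so H is indefinite: a saddle point.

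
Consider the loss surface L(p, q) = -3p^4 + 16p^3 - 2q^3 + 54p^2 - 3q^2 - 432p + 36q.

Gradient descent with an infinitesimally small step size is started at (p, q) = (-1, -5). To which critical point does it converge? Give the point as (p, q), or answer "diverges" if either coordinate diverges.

L is separable, so gradient descent decouples: p follows -∂L/∂p, q follows -∂L/∂q.
∂L/∂p = -12(p - 4)(p - 3)(p + 3); at p=-1 this is -480, so p increases.
∂L/∂q = -6(q - 2)(q + 3); at q=-5 this is -84, so q increases.
p converges to its nearest critical value 3 (a local min of the p-part); q converges to -3. The iterate converges to (3, -3).

(3, -3)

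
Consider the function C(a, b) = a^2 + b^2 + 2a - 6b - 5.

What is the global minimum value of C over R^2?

C(a,b) separates as P(a) + Q(b) − 5, so its minimum is min P + min Q − 5.
P'(a) = 2a + 2 vanishes at a ∈ {-1}; Q'(b) = 2b - 6 vanishes at b ∈ {3}.
Local minima of P (where P''>0): P(-1)=-1. Local minima of Q: Q(3)=-9.
So the global minimum of C is P(-1) + Q(3) − 5 = -1 − 9 − 5 = -15, attained at (-1, 3).

-15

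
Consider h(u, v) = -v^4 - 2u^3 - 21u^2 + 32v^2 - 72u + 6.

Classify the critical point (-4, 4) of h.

The mixed partial ∂²h/∂u∂v is 0, so the Hessian at any point is diag(h_uu, h_vv) = diag(-6(2u + 7), 4(-3v^2 + 16)).
At (-4, 4): H = diag(6, -128).
The eigenvalues have opposite signs, so H is indefinite: a saddle point.

saddle point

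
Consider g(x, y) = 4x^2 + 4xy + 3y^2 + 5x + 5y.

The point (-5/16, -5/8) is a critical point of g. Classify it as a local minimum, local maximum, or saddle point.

local minimum

The Hessian of g is constant: H = [[8, 4], [4, 6]].
det(H) = 8·6 − 4² = 32.
det(H) > 0 and tr(H) = 14 > 0, so H is positive definite and the point is a local minimum.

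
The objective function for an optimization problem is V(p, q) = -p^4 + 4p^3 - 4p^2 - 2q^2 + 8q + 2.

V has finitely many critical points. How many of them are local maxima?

2

V separates as a function of p plus a function of q, so ∇V=0 decouples.
∂V/∂p = -4p(p - 2)(p - 1) = 0 at p ∈ {0, 1, 2}; ∂V/∂q = -4(q - 2) = 0 at q ∈ {2}.
The Hessian is diagonal: diag(V_pp, V_qq). Second derivatives: V_pp(0)=-8, V_pp(1)=4, V_pp(2)=-8; V_qq(2)=-4.
Local maxima occur where both diagonal entries negative: (0, 2), (2, 2). Count: 2.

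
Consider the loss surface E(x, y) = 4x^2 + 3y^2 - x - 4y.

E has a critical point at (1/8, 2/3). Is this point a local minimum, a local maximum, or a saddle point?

local minimum

The Hessian of E is constant: H = [[8, 0], [0, 6]].
det(H) = 8·6 − 0² = 48.
det(H) > 0 and tr(H) = 14 > 0, so H is positive definite and the point is a local minimum.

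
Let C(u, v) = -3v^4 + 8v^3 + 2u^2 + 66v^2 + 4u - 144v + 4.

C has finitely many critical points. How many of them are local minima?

C separates as a function of u plus a function of v, so ∇C=0 decouples.
∂C/∂u = 4(u + 1) = 0 at u ∈ {-1}; ∂C/∂v = -12(v - 4)(v - 1)(v + 3) = 0 at v ∈ {-3, 1, 4}.
The Hessian is diagonal: diag(C_uu, C_vv). Second derivatives: C_uu(-1)=4; C_vv(-3)=-336, C_vv(1)=144, C_vv(4)=-252.
Local minima occur where both diagonal entries positive: (-1, 1). Count: 1.

1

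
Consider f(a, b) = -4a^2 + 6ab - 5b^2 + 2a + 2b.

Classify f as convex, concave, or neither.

concave

f is quadratic, so its Hessian is the constant matrix H = [[-8, 6], [6, -10]].
det(H) = 44, tr(H) = -18.
det(H) > 0 and tr(H) < 0, so H is negative definite everywhere: concave.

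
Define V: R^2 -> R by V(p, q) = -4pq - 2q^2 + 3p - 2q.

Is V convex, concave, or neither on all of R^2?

V is quadratic, so its Hessian is the constant matrix H = [[0, -4], [-4, -4]].
det(H) = -16, tr(H) = -4.
det(H) < 0, so H is indefinite: neither convex nor concave.

neither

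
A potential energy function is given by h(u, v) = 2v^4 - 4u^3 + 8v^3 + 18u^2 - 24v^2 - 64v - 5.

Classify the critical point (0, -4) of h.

local minimum

The mixed partial ∂²h/∂u∂v is 0, so the Hessian at any point is diag(h_uu, h_vv) = diag(12(-2u + 3), 24(v^2 + 2v - 2)).
At (0, -4): H = diag(36, 144).
Both eigenvalues are positive, so H is positive definite: a local minimum.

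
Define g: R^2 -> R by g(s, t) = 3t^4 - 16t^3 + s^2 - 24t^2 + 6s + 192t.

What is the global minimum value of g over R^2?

g(s,t) separates as P(s) + Q(t), so its minimum is min P + min Q.
P'(s) = 2s + 6 vanishes at s ∈ {-3}; Q'(t) = 12(t - 4)(t - 2)(t + 2) vanishes at t ∈ {-2, 2, 4}.
Local minima of P (where P''>0): P(-3)=-9. Local minima of Q: Q(-2)=-304, Q(4)=128.
So the global minimum of g is P(-3) + Q(-2) = -9 − 304 = -313, attained at (-3, -2).

-313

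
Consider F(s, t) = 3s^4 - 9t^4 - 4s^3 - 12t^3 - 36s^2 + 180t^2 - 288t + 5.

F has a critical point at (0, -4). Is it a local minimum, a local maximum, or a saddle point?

The mixed partial ∂²F/∂s∂t is 0, so the Hessian at any point is diag(F_ss, F_tt) = diag(12(3s^2 - 2s - 6), 36(-3t^2 - 2t + 10)).
At (0, -4): H = diag(-72, -1080).
Both eigenvalues are negative, so H is negative definite: a local maximum.

local maximum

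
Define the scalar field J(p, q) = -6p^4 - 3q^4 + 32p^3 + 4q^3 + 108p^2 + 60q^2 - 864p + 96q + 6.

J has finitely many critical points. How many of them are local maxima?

J separates as a function of p plus a function of q, so ∇J=0 decouples.
∂J/∂p = -24(p - 4)(p - 3)(p + 3) = 0 at p ∈ {-3, 3, 4}; ∂J/∂q = -12(q - 4)(q + 1)(q + 2) = 0 at q ∈ {-2, -1, 4}.
The Hessian is diagonal: diag(J_pp, J_qq). Second derivatives: J_pp(-3)=-1008, J_pp(3)=144, J_pp(4)=-168; J_qq(-2)=-72, J_qq(-1)=60, J_qq(4)=-360.
Local maxima occur where both diagonal entries negative: (-3, -2), (-3, 4), (4, -2), (4, 4). Count: 4.

4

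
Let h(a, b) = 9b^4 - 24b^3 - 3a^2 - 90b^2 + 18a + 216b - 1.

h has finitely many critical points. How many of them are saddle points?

2

h separates as a function of a plus a function of b, so ∇h=0 decouples.
∂h/∂a = -6(a - 3) = 0 at a ∈ {3}; ∂h/∂b = 36(b - 3)(b - 1)(b + 2) = 0 at b ∈ {-2, 1, 3}.
The Hessian is diagonal: diag(h_aa, h_bb). Second derivatives: h_aa(3)=-6; h_bb(-2)=540, h_bb(1)=-216, h_bb(3)=360.
Saddle points occur where the two diagonal entries have opposite signs: (3, -2), (3, 3). Count: 2.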